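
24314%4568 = 1474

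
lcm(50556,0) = 0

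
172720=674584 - 501864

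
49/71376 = 49/71376 = 0.00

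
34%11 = 1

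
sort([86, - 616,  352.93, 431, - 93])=[ - 616,-93, 86 , 352.93, 431] 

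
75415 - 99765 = -24350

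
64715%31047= 2621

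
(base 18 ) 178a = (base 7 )33031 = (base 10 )8254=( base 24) e7m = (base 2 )10000000111110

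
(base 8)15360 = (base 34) 5WS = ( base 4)1223300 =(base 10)6896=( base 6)51532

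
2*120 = 240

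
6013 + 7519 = 13532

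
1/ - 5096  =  -1+5095/5096 =- 0.00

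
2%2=0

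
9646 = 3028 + 6618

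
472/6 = 78 + 2/3 = 78.67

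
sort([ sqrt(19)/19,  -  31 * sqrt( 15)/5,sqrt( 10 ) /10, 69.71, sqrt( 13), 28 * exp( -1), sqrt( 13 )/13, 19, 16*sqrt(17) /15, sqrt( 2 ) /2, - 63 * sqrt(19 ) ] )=[ - 63*sqrt (19 ),-31*sqrt( 15) /5,sqrt(19 )/19,sqrt( 13) /13, sqrt( 10 )/10,sqrt( 2) /2,sqrt(13 ),16*sqrt ( 17)/15,28*  exp( - 1), 19, 69.71] 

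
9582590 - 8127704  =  1454886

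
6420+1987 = 8407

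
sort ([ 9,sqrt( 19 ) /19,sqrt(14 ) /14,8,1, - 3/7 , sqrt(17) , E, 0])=[ - 3/7,0,sqrt( 19 )/19, sqrt (14 )/14, 1,E,sqrt(17),8,9 ]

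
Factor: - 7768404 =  - 2^2*3^2 * 7^1*29^1*1063^1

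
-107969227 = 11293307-119262534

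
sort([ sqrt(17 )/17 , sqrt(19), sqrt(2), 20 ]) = [ sqrt( 17)/17, sqrt(2), sqrt( 19),20] 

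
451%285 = 166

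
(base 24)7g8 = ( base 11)3362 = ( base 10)4424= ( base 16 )1148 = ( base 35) 3LE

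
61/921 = 61/921 = 0.07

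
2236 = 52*43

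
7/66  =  7/66=0.11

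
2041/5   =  408+1/5= 408.20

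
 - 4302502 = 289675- 4592177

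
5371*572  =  3072212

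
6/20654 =3/10327 = 0.00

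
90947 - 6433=84514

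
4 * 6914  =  27656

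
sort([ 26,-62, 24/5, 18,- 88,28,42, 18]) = [ - 88,-62,24/5,18, 18, 26,28, 42]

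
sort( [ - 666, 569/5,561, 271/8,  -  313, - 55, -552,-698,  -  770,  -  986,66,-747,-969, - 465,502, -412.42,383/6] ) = [ - 986, - 969, - 770 , - 747, - 698,  -  666, - 552,-465, - 412.42, - 313,  -  55,  271/8,383/6, 66,569/5,502,561]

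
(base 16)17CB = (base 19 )ggb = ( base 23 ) BBJ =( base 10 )6091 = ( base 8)13713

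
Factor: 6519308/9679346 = 3259654/4839673 = 2^1*619^1*2633^1*4839673^( -1)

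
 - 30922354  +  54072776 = 23150422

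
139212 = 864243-725031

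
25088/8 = 3136= 3136.00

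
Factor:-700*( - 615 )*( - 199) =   -  85669500=-  2^2*3^1*5^3*7^1* 41^1 * 199^1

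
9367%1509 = 313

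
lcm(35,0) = 0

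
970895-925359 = 45536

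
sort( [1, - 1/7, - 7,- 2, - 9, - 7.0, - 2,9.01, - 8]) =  [-9, - 8, -7, - 7.0, - 2, -2, - 1/7,1  ,  9.01 ] 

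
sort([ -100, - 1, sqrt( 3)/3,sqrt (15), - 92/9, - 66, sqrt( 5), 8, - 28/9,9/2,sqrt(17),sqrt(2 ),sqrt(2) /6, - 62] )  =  [ - 100, - 66, - 62, - 92/9 , - 28/9, - 1,  sqrt( 2)/6,sqrt( 3 )/3, sqrt(2),  sqrt(5),sqrt(15), sqrt( 17),  9/2,8]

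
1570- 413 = 1157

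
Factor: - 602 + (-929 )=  - 1531^1 = -  1531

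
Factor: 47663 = 7^1 * 11^1*619^1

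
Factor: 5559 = 3^1*17^1*109^1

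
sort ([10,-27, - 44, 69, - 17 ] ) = [- 44,-27, - 17, 10,  69]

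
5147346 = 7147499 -2000153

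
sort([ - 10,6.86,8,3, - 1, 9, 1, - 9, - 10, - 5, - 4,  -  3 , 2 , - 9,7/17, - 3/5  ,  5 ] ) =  [-10,-10,- 9, -9, - 5, - 4, - 3, - 1, - 3/5, 7/17, 1,2, 3, 5, 6.86, 8,9]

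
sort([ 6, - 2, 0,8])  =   [ - 2, 0 , 6,  8] 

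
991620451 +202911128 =1194531579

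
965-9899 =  - 8934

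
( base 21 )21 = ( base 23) 1k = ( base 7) 61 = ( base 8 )53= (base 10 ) 43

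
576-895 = -319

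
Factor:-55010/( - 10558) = 5^1*5279^(-1) *5501^1 = 27505/5279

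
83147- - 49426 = 132573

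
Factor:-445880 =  - 2^3*5^1*71^1*157^1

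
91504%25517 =14953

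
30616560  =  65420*468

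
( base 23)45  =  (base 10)97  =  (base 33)2V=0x61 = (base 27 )3g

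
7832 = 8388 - 556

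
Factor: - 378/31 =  - 2^1 * 3^3*7^1 * 31^ ( - 1)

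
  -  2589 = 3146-5735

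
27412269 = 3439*7971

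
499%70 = 9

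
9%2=1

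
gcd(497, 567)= 7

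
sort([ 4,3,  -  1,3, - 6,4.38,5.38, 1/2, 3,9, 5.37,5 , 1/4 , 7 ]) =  [ - 6, - 1,1/4,1/2,3,3, 3, 4, 4.38,5,5.37,5.38,7, 9] 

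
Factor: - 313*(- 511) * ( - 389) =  - 7^1*73^1*313^1 * 389^1 = - 62217827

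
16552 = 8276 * 2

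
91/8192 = 91/8192 = 0.01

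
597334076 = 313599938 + 283734138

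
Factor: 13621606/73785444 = 2^( -1 )*3^ ( - 1)*193^( - 1)*31859^( - 1 )*6810803^1= 6810803/36892722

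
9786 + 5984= 15770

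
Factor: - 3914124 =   -  2^2*3^1*439^1*743^1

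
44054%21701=652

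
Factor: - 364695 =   -  3^1*5^1 * 41^1*593^1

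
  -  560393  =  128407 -688800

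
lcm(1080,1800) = 5400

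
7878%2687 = 2504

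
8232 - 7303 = 929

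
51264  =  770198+-718934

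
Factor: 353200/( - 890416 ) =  - 5^2 * 19^(-1)*29^( - 1)*101^(-1 )*883^1=-  22075/55651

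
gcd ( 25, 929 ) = 1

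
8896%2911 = 163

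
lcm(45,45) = 45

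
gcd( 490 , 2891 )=49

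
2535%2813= 2535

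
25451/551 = 46+105/551 = 46.19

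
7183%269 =189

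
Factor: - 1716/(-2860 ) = 3^1*5^( - 1 ) = 3/5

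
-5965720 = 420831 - 6386551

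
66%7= 3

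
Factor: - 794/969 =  - 2^1*3^ ( - 1) * 17^( - 1)*19^( - 1 )*397^1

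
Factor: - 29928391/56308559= -131^1*167^( - 1)*173^( - 1 )*1949^ ( - 1 )  *  228461^1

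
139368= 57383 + 81985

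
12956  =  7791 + 5165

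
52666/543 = 52666/543 = 96.99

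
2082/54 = 38 + 5/9 = 38.56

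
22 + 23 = 45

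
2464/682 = 112/31 = 3.61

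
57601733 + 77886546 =135488279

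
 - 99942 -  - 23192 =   -  76750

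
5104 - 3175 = 1929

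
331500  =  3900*85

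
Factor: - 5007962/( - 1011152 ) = 2^ ( - 3 ) *17^1* 63197^( - 1 ) * 147293^1 = 2503981/505576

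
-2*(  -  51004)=102008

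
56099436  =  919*61044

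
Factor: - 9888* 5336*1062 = -56033634816 = -  2^9*3^3*23^1*29^1  *  59^1*103^1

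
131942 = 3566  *37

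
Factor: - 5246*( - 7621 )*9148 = 365734899368 = 2^3*43^1 * 61^1*2287^1*7621^1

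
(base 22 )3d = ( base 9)87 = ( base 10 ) 79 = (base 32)2f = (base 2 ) 1001111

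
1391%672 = 47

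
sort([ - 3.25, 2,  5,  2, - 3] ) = [ - 3.25,-3,2, 2,5 ]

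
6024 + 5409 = 11433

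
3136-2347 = 789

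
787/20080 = 787/20080 = 0.04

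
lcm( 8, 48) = 48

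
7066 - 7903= - 837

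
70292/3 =70292/3 =23430.67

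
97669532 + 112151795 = 209821327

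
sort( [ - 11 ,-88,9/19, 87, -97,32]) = [ - 97 , - 88, - 11,9/19,32,87 ]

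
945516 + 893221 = 1838737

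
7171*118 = 846178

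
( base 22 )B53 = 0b1010100111101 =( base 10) 5437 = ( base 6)41101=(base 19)F13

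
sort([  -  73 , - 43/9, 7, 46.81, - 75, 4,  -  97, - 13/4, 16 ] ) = [ -97 , - 75,-73, - 43/9, -13/4,4 , 7,16 , 46.81]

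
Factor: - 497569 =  - 181^1*2749^1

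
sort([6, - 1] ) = [ - 1, 6 ] 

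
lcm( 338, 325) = 8450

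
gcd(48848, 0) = 48848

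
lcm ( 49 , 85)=4165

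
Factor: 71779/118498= 2^ (-1 )*331^( - 1)* 401^1 = 401/662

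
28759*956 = 27493604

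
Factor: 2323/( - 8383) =- 23/83   =  - 23^1*83^(-1 ) 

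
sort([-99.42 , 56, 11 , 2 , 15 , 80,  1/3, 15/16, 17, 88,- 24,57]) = [ - 99.42, - 24 , 1/3, 15/16,2, 11, 15, 17,56,57, 80, 88 ]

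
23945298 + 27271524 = 51216822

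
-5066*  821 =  - 4159186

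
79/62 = 1 + 17/62 = 1.27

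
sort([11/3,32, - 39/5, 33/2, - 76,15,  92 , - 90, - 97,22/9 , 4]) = [ - 97, - 90,-76,  -  39/5,22/9,11/3,  4,15 , 33/2, 32, 92 ] 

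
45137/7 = 6448 + 1/7= 6448.14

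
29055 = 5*5811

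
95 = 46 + 49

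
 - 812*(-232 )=188384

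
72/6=12 =12.00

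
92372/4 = 23093 = 23093.00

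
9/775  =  9/775=0.01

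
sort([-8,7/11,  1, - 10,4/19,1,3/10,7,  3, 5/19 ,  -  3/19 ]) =[ - 10, - 8, - 3/19,4/19, 5/19,3/10, 7/11 , 1,1,3,  7]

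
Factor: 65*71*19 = 5^1*13^1*19^1*71^1 = 87685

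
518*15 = 7770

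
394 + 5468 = 5862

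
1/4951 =1/4951 = 0.00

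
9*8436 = 75924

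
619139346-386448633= 232690713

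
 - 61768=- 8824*7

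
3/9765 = 1/3255 = 0.00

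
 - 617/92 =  - 7 + 27/92 = -  6.71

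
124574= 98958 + 25616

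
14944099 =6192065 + 8752034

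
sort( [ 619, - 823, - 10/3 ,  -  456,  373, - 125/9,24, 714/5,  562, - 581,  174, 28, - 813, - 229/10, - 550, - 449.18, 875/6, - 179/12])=[ - 823, - 813, - 581, - 550 , - 456, - 449.18, - 229/10, -179/12, - 125/9, - 10/3, 24,28, 714/5, 875/6, 174,  373, 562,619 ] 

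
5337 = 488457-483120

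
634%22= 18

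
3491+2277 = 5768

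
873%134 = 69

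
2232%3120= 2232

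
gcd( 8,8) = 8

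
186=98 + 88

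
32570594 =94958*343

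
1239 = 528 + 711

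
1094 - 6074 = -4980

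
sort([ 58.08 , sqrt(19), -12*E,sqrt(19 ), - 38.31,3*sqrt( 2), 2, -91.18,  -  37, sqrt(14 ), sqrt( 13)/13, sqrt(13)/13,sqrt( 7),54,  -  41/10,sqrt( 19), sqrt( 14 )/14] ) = [ - 91.18, - 38.31, - 37, -12*E, - 41/10, sqrt(14 ) /14, sqrt( 13 ) /13 , sqrt(13 ) /13,2,sqrt( 7 ),sqrt( 14),3*sqrt( 2),sqrt ( 19 ), sqrt(19 ), sqrt(19 ),54,58.08]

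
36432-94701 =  - 58269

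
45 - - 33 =78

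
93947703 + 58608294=152555997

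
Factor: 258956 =2^2*41^1*1579^1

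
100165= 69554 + 30611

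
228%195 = 33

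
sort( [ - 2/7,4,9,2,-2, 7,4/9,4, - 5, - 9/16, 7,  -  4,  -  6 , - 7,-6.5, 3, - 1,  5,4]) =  [ - 7,-6.5, - 6, - 5, - 4, - 2,-1 ,-9/16, - 2/7,4/9,2, 3,  4,4,  4,5, 7,7,9]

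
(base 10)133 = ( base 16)85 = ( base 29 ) 4H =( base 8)205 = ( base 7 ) 250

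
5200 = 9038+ - 3838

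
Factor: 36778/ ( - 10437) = -74/21 = -2^1*3^( -1)*7^(-1)*37^1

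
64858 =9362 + 55496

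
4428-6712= -2284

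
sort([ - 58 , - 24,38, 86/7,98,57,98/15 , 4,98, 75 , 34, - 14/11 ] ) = [ - 58, -24, - 14/11, 4,98/15,86/7,34,  38,57,75,98, 98]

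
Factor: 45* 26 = 2^1*3^2*5^1*13^1 = 1170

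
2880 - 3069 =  - 189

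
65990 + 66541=132531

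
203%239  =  203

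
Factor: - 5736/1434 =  - 4 = - 2^2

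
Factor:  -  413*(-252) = 104076 = 2^2*3^2 * 7^2 * 59^1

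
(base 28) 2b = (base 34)1X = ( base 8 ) 103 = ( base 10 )67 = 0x43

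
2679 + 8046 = 10725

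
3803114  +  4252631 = 8055745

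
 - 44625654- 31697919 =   -  76323573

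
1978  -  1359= 619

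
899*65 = 58435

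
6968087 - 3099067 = 3869020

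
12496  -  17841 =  - 5345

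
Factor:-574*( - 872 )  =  500528=2^4*7^1*41^1*109^1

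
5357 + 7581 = 12938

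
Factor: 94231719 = 3^2 * 10470191^1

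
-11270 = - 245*46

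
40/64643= 40/64643=   0.00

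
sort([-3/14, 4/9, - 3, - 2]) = [ - 3, - 2, - 3/14, 4/9]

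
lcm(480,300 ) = 2400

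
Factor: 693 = 3^2 * 7^1 *11^1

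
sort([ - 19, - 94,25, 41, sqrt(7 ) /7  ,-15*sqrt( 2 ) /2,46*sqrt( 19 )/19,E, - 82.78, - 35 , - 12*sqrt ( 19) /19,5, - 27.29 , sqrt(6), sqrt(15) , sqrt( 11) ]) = [ - 94, - 82.78, - 35, - 27.29, - 19, - 15*sqrt(2 ) /2 ,  -  12  *sqrt( 19 ) /19 , sqrt (7 )/7, sqrt(6 ), E,sqrt( 11), sqrt(15),  5 , 46*  sqrt( 19)/19, 25, 41]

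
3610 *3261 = 11772210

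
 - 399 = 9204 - 9603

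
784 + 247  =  1031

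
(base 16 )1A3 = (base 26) G3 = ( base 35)BY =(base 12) 2AB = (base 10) 419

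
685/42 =685/42 =16.31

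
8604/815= 8604/815 = 10.56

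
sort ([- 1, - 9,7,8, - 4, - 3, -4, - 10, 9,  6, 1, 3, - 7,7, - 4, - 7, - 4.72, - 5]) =[ - 10, - 9 , - 7, - 7, - 5, -4.72, - 4,-4,  -  4, - 3, - 1,1, 3,6, 7,7, 8,9]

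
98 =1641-1543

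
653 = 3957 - 3304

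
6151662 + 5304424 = 11456086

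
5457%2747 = 2710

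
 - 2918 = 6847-9765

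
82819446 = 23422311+59397135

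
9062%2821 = 599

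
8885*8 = 71080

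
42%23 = 19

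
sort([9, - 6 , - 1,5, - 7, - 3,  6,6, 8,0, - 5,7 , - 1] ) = [ - 7, - 6,  -  5, - 3, - 1,  -  1,0,5 , 6 , 6, 7,8,9]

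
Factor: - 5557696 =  - 2^6*37^1*2347^1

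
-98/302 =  - 49/151 = - 0.32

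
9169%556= 273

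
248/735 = 248/735=0.34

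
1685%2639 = 1685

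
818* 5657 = 4627426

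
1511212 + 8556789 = 10068001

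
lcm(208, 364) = 1456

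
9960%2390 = 400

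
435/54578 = 15/1882=0.01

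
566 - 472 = 94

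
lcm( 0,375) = 0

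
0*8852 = 0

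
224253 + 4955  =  229208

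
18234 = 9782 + 8452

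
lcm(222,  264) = 9768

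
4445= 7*635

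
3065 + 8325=11390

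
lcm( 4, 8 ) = 8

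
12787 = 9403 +3384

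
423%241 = 182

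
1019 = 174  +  845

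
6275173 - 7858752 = - 1583579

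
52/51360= 13/12840= 0.00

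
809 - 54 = 755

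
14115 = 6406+7709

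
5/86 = 5/86 = 0.06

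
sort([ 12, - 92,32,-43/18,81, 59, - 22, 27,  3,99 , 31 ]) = [ - 92, - 22, - 43/18 , 3,12,27,31,32,59,81, 99]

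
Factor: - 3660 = - 2^2*3^1 * 5^1*61^1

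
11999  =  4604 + 7395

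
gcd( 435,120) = 15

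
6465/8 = 6465/8 = 808.12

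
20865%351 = 156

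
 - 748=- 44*17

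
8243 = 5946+2297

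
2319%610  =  489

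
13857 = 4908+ 8949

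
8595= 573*15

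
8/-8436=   -  2/2109= -0.00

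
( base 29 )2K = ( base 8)116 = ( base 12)66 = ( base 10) 78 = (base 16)4e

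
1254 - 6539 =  - 5285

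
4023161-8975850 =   -  4952689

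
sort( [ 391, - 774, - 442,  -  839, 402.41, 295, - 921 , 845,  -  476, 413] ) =[ - 921,-839, - 774,  -  476, - 442,295, 391, 402.41,413,845 ] 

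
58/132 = 29/66 =0.44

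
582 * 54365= 31640430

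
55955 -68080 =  - 12125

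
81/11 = 81/11 = 7.36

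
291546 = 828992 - 537446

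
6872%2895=1082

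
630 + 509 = 1139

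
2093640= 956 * 2190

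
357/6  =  59 + 1/2 = 59.50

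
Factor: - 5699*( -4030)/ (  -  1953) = -740870/63 = -  2^1*3^( - 2)*  5^1*7^(-1)*13^1*41^1*139^1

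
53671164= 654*82066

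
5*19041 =95205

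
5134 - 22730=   -  17596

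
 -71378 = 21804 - 93182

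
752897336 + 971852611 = 1724749947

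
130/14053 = 10/1081 = 0.01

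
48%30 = 18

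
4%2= 0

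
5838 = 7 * 834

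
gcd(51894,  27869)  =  961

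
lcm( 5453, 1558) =10906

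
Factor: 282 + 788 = 1070 = 2^1*5^1*107^1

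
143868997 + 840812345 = 984681342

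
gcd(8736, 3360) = 672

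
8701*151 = 1313851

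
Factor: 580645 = 5^1*13^1*8933^1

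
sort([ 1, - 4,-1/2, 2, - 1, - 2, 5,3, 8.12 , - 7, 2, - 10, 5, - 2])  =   [ - 10, - 7 , - 4, - 2, - 2, - 1, - 1/2,1, 2 , 2,3, 5, 5, 8.12 ] 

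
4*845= 3380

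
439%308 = 131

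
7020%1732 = 92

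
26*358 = 9308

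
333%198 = 135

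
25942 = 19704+6238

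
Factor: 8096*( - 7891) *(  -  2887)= 2^5*11^1*13^1*23^1*607^1 * 2887^1 = 184437542432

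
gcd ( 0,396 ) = 396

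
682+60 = 742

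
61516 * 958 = 58932328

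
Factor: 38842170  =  2^1*3^1*5^1*23^1*41^1*1373^1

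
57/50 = 1 + 7/50 =1.14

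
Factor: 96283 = 11^1*8753^1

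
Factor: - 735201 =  - 3^2*81689^1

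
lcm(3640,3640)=3640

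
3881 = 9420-5539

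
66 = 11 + 55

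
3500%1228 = 1044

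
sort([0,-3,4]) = [  -  3,0,4]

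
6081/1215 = 5+2/405 = 5.00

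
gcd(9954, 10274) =2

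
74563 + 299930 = 374493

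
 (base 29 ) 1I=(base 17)2d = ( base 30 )1h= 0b101111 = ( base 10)47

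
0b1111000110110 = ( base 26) BBC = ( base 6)55450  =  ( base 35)6AY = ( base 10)7734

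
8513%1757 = 1485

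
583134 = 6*97189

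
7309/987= 7 + 400/987 = 7.41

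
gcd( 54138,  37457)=7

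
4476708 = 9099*492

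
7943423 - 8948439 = - 1005016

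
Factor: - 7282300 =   -  2^2*  5^2*72823^1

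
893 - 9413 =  - 8520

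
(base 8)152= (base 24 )4A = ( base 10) 106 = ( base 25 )46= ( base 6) 254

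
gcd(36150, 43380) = 7230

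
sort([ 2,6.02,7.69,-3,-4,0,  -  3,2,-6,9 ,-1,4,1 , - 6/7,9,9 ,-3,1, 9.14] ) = [ - 6, -4, - 3,-3, - 3 ,-1,-6/7,0 , 1,1, 2, 2,4, 6.02,7.69,9 , 9,9 , 9.14]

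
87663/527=87663/527 = 166.34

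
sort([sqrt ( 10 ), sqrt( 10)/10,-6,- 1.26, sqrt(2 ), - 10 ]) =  [  -  10,-6 , - 1.26, sqrt ( 10) /10,sqrt(2 ),  sqrt(10) ]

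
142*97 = 13774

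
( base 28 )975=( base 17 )181f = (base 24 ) ce9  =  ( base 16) 1C59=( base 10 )7257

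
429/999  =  143/333 = 0.43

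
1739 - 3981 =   -  2242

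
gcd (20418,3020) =2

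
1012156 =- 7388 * ( - 137)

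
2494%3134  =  2494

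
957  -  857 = 100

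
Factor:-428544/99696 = -2^5*3^2*67^ (-1) = - 288/67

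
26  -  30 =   -  4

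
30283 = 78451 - 48168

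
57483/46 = 1249+29/46 = 1249.63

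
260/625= 52/125  =  0.42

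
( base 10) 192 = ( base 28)6O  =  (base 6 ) 520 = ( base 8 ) 300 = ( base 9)233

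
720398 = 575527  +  144871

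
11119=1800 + 9319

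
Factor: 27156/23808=73/64  =  2^(-6) *73^1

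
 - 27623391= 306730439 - 334353830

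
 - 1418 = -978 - 440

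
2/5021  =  2/5021 = 0.00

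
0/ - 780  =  0/1 = -0.00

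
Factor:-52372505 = - 5^1*263^1*39827^1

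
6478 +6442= 12920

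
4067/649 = 6 + 173/649 = 6.27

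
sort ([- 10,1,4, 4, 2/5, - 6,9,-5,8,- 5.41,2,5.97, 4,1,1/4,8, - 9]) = [  -  10,-9,-6, - 5.41, - 5, 1/4, 2/5 , 1, 1,2, 4,4, 4,5.97 , 8,  8,9 ]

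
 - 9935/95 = - 105+8/19 = -  104.58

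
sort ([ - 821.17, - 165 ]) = [ - 821.17, - 165]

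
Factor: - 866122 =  - 2^1*433061^1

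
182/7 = 26 = 26.00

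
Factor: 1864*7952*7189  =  2^7 * 7^2*13^1*71^1*79^1*233^1 = 106559153792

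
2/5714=1/2857 = 0.00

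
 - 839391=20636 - 860027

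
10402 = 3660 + 6742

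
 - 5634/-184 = 2817/92 = 30.62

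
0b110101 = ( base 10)53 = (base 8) 65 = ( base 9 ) 58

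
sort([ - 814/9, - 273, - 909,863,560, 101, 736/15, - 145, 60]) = [ - 909, - 273, - 145, - 814/9,736/15,  60,101, 560, 863]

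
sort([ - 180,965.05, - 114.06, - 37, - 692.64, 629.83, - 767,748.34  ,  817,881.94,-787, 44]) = [ - 787, - 767, - 692.64, - 180, - 114.06, - 37, 44,629.83, 748.34, 817, 881.94, 965.05 ] 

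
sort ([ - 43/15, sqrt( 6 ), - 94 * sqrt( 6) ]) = [-94 * sqrt( 6), - 43/15,  sqrt( 6 )] 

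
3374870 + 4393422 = 7768292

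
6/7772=3/3886 = 0.00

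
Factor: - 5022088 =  - 2^3*127^1*4943^1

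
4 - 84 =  - 80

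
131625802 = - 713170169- -844795971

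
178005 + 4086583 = 4264588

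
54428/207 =54428/207 = 262.94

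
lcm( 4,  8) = 8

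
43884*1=43884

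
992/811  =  1 + 181/811 = 1.22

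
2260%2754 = 2260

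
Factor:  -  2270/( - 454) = 5 = 5^1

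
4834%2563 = 2271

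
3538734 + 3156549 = 6695283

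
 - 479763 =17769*( - 27)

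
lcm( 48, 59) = 2832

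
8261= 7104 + 1157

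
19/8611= 19/8611=0.00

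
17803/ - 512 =-17803/512 = - 34.77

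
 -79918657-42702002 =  - 122620659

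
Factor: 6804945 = 3^3*5^1*7^1*19^1*379^1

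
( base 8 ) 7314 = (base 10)3788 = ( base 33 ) 3FQ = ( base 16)ecc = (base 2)111011001100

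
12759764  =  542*23542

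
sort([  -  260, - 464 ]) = [ - 464, - 260 ]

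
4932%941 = 227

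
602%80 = 42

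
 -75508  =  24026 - 99534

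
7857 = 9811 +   -  1954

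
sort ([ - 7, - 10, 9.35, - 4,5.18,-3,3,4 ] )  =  [ - 10, - 7, - 4,-3,3, 4 , 5.18, 9.35]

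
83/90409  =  83/90409 = 0.00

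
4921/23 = 4921/23 = 213.96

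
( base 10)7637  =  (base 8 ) 16725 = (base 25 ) C5C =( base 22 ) FH3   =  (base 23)ea1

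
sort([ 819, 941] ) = [ 819,941 ]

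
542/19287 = 542/19287 = 0.03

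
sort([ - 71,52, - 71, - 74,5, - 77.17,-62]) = [-77.17, - 74, - 71,-71, - 62,5,52]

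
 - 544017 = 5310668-5854685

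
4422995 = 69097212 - 64674217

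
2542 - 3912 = -1370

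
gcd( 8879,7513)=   683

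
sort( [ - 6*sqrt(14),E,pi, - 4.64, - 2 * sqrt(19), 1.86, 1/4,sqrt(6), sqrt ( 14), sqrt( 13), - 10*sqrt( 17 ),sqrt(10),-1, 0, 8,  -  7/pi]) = [-10*sqrt(17),- 6 * sqrt(14 ),  -  2*sqrt( 19), - 4.64,-7/pi, - 1,0,1/4,1.86 , sqrt( 6 ),E, pi  ,  sqrt(10),sqrt( 13), sqrt( 14),8 ] 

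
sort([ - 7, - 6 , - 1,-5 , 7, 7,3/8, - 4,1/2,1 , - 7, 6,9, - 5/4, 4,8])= [- 7,  -  7 ,-6, - 5 , - 4, - 5/4, - 1,3/8, 1/2 , 1,4 , 6, 7,  7,8, 9 ]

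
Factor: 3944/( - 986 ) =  - 4 = -2^2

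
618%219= 180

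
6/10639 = 6/10639 = 0.00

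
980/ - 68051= - 1 + 67071/68051 = - 0.01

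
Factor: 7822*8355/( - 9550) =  - 6535281/955 = - 3^1*5^ ( - 1 )*191^(-1)*557^1*3911^1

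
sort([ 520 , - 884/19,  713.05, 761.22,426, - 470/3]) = [ - 470/3, - 884/19, 426, 520,  713.05, 761.22 ] 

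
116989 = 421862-304873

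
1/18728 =1/18728 = 0.00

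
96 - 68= 28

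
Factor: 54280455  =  3^1 * 5^1 * 3618697^1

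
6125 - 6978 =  - 853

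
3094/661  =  3094/661 = 4.68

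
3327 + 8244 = 11571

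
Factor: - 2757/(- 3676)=2^( - 2)*3^1 = 3/4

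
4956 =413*12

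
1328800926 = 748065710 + 580735216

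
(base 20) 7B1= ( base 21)6HI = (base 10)3021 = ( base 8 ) 5715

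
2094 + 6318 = 8412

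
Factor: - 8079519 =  - 3^1*7^1*59^1*6521^1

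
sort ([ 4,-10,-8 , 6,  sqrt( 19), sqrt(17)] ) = [-10, - 8, 4,sqrt( 17), sqrt( 19), 6 ] 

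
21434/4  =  10717/2=5358.50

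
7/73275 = 7/73275 = 0.00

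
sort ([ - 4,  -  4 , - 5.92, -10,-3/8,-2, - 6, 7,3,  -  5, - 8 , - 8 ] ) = [ - 10,-8, - 8, - 6, - 5.92, - 5, - 4 , - 4, - 2,  -  3/8, 3 , 7]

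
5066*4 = 20264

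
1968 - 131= 1837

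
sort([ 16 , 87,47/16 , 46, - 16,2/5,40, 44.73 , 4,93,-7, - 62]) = [ - 62 ,  -  16, - 7 , 2/5, 47/16, 4,16,40, 44.73,46,87,93 ] 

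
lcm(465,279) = 1395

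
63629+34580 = 98209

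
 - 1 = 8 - 9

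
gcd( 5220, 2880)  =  180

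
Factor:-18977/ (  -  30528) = 2^( - 6)*3^( - 2 )*7^1*53^( - 1)*2711^1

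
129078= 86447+42631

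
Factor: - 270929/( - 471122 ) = 2^(- 1)*17^1*103^ ( - 1)*2287^( - 1)*15937^1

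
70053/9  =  23351/3 =7783.67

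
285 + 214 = 499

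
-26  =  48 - 74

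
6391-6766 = -375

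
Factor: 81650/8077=2^1*5^2* 23^1*41^(  -  1)*71^1 * 197^ ( - 1 )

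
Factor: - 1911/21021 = - 1/11=- 11^( - 1 )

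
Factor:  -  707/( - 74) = 2^( - 1 )*7^1*37^ ( - 1)*101^1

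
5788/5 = 5788/5 = 1157.60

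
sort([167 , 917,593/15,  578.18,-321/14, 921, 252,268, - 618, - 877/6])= [-618,  -  877/6, - 321/14,593/15,167, 252,268, 578.18, 917, 921 ]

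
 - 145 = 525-670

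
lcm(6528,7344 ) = 58752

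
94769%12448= 7633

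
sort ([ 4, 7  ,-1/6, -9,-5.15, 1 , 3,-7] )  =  [ - 9, - 7, - 5.15  , - 1/6, 1,  3 , 4,7 ]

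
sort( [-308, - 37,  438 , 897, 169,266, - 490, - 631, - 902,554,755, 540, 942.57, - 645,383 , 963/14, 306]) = [ - 902, - 645, - 631, - 490, - 308, - 37, 963/14, 169, 266, 306,383, 438 , 540,  554,755,897, 942.57 ]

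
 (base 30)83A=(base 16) 1c84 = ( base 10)7300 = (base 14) 2936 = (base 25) BH0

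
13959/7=13959/7 = 1994.14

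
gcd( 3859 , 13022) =17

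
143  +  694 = 837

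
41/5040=41/5040 = 0.01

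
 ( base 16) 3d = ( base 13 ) 49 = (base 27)27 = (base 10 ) 61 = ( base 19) 34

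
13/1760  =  13/1760=0.01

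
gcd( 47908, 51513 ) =7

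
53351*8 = 426808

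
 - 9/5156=-1  +  5147/5156= - 0.00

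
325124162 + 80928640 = 406052802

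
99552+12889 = 112441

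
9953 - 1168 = 8785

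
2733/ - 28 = -98 + 11/28 = -97.61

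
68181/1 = 68181 = 68181.00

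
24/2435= 24/2435=0.01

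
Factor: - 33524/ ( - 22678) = 2^1*17^1*23^( - 1) = 34/23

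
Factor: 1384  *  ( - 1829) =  - 2^3*31^1 * 59^1*173^1  =  -2531336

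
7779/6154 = 1+ 1625/6154= 1.26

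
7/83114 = 7/83114 = 0.00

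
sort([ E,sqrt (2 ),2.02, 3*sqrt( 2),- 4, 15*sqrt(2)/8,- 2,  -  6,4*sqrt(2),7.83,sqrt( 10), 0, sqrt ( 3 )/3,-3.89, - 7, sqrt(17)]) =[ - 7, - 6, - 4,-3.89,-2, 0,sqrt( 3 ) /3,sqrt ( 2 ), 2.02,15*sqrt( 2 )/8,E,sqrt( 10),sqrt( 17 ),  3*sqrt( 2), 4*sqrt(2),7.83]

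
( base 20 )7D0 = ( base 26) 4di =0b101111110100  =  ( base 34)2M0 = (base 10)3060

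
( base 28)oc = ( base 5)10214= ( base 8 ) 1254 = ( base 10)684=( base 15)309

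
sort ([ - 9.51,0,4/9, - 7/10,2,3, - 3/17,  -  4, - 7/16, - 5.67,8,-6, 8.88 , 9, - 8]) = [ - 9.51, - 8, - 6, - 5.67, - 4, - 7/10, - 7/16 , - 3/17,0,4/9,2,3,8,8.88, 9 ] 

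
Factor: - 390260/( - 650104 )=2^(-1)*5^1*7^(- 1 )*47^( - 1)*79^1 = 395/658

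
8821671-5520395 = 3301276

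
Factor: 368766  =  2^1*3^3*6829^1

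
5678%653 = 454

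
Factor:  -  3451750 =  - 2^1 * 5^3 * 13807^1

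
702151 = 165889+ 536262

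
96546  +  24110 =120656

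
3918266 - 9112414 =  - 5194148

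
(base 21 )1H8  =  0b1100100110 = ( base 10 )806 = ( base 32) p6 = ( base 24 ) 19e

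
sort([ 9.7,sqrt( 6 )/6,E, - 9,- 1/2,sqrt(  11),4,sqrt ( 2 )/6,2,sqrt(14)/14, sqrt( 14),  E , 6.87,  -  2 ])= [ - 9,  -  2,  -  1/2,sqrt ( 2 ) /6, sqrt( 14 ) /14, sqrt( 6)/6,2, E,E,sqrt (11), sqrt(14 ) , 4,6.87,9.7]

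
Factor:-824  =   - 2^3*103^1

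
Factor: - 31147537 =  - 29^1*139^1*7727^1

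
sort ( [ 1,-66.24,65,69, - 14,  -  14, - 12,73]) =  [ - 66.24, - 14 , - 14, - 12,1,65,69,73]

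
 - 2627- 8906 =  - 11533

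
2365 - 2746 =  - 381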